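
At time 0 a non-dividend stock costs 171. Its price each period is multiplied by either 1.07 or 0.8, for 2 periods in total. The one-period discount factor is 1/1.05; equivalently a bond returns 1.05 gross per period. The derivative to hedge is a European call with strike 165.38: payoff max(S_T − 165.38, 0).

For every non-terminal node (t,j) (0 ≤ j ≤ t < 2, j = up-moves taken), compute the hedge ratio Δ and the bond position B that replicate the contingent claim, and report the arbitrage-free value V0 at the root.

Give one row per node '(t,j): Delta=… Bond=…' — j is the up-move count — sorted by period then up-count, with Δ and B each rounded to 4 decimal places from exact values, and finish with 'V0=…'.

Since d<R<u, set p* = (R−d)/(u−d) = 0.9259; price each node as the discounted p*-expectation of its children.
At expiry t=2: V(2,0)=0.0000, V(2,1)=0.0000, V(2,2)=30.3979
(1,0): S=136.8000. Δ = (V_up−V_dn)/(S_up−S_dn) = (0.0000−0.0000)/(146.3760−109.4400) = 0.0000. V = [p*·0.0000 + (1−p*)·0.0000]/1.05 = 0.0000. B = V − Δ·S = 0.0000.
(1,1): S=182.9700. Δ = (V_up−V_dn)/(S_up−S_dn) = (30.3979−0.0000)/(195.7779−146.3760) = 0.6153. V = [p*·30.3979 + (1−p*)·0.0000]/1.05 = 26.8059. B = V − Δ·S = -85.7789.
(0,0): S=171.0000. Δ = (V_up−V_dn)/(S_up−S_dn) = (26.8059−0.0000)/(182.9700−136.8000) = 0.5806. V = [p*·26.8059 + (1−p*)·0.0000]/1.05 = 23.6384. B = V − Δ·S = -75.6428.
The time-0 hedge costs 23.6384, which is the no-arbitrage price.

(0,0): Delta=0.5806 Bond=-75.6428
(1,0): Delta=0.0000 Bond=0.0000
(1,1): Delta=0.6153 Bond=-85.7789
V0=23.6384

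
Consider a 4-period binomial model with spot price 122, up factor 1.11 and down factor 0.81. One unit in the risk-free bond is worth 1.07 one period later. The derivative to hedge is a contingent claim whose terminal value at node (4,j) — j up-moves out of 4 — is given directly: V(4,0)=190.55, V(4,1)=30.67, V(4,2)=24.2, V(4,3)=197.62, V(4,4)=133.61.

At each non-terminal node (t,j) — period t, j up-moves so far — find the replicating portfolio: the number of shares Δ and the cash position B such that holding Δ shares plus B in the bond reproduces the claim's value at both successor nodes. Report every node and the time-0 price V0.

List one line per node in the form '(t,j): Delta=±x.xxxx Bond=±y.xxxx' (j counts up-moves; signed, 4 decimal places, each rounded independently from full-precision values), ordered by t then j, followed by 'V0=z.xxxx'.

Under the risk-neutral measure, an up-move has probability p* = (R−d)/(u−d) = 0.8667 and values discount at R = 1.07.
Terminal values V(4,·): V(4,0)=190.5500, V(4,1)=30.6700, V(4,2)=24.2000, V(4,3)=197.6200, V(4,4)=133.6100
  t=3,j=0: stock 64.8358 → up 71.9677 (V=30.6700), down 52.5170 (V=190.5500). Price 48.5863; hedge Δ=-8.2197, bond B=581.5196.
  t=3,j=1: stock 88.8491 → up 98.6225 (V=24.2000), down 71.9677 (V=30.6700). Price 23.4231; hedge Δ=-0.2427, bond B=44.9897.
  t=3,j=2: stock 121.7561 → up 135.1493 (V=197.6200), down 98.6225 (V=24.2000). Price 163.0816; hedge Δ=4.7477, bond B=-414.9850.
  t=3,j=3: stock 166.8510 → up 185.2046 (V=133.6100), down 135.1493 (V=197.6200). Price 132.8455; hedge Δ=-1.2788, bond B=346.2121.
  t=2,j=0: stock 80.0442 → up 88.8491 (V=23.4231), down 64.8358 (V=48.5863). Price 25.0263; hedge Δ=-1.0479, bond B=108.9038.
  t=2,j=1: stock 109.6902 → up 121.7561 (V=163.0816), down 88.8491 (V=23.4231). Price 135.0098; hedge Δ=4.2440, bond B=-330.5188.
  t=2,j=2: stock 150.3162 → up 166.8510 (V=132.8455), down 121.7561 (V=163.0816). Price 127.9224; hedge Δ=-0.6705, bond B=228.7095.
  t=1,j=0: stock 98.8200 → up 109.6902 (V=135.0098), down 80.0442 (V=25.0263). Price 112.4723; hedge Δ=3.7099, bond B=-254.1393.
  t=1,j=1: stock 135.4200 → up 150.3162 (V=127.9224), down 109.6902 (V=135.0098). Price 120.4368; hedge Δ=-0.1745, bond B=144.0615.
  t=0,j=0: stock 122.0000 → up 135.4200 (V=120.4368), down 98.8200 (V=112.4723). Price 111.5653; hedge Δ=0.2176, bond B=85.0168.
Root portfolio cost Δ·122+B reproduces V0=111.5653.

(0,0): Delta=0.2176 Bond=85.0168
(1,0): Delta=3.7099 Bond=-254.1393
(1,1): Delta=-0.1745 Bond=144.0615
(2,0): Delta=-1.0479 Bond=108.9038
(2,1): Delta=4.2440 Bond=-330.5188
(2,2): Delta=-0.6705 Bond=228.7095
(3,0): Delta=-8.2197 Bond=581.5196
(3,1): Delta=-0.2427 Bond=44.9897
(3,2): Delta=4.7477 Bond=-414.9850
(3,3): Delta=-1.2788 Bond=346.2121
V0=111.5653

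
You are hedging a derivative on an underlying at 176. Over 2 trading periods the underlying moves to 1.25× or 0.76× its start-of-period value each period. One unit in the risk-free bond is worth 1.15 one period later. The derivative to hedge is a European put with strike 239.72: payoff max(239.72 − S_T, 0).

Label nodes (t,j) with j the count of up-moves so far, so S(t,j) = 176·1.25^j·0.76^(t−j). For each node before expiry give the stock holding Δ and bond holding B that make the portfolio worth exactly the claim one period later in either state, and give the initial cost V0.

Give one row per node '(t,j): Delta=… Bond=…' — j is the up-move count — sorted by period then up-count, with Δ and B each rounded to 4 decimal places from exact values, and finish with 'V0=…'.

Under the risk-neutral measure, an up-move has probability p* = (R−d)/(u−d) = 0.7959 and values discount at R = 1.15.
Payoff layer (t=2): V(2,0)=138.0624, V(2,1)=72.5200, V(2,2)=0.0000
(1,0): S=133.7600. Δ = (V_up−V_dn)/(S_up−S_dn) = (72.5200−138.0624)/(167.2000−101.6576) = -1.0000. V = [p*·72.5200 + (1−p*)·138.0624]/1.15 = 74.6922. B = V − Δ·S = 208.4522.
(1,1): S=220.0000. Δ = (V_up−V_dn)/(S_up−S_dn) = (0.0000−72.5200)/(275.0000−167.2000) = -0.6727. V = [p*·0.0000 + (1−p*)·72.5200]/1.15 = 12.8696. B = V − Δ·S = 160.8696.
(0,0): S=176.0000. Δ = (V_up−V_dn)/(S_up−S_dn) = (12.8696−74.6922)/(220.0000−133.7600) = -0.7169. V = [p*·12.8696 + (1−p*)·74.6922]/1.15 = 22.1621. B = V − Δ·S = 148.3307.
Each (Δ,B) replicates both successor values, so the strategy is self-financing and V0 is arbitrage-free.

(0,0): Delta=-0.7169 Bond=148.3307
(1,0): Delta=-1.0000 Bond=208.4522
(1,1): Delta=-0.6727 Bond=160.8696
V0=22.1621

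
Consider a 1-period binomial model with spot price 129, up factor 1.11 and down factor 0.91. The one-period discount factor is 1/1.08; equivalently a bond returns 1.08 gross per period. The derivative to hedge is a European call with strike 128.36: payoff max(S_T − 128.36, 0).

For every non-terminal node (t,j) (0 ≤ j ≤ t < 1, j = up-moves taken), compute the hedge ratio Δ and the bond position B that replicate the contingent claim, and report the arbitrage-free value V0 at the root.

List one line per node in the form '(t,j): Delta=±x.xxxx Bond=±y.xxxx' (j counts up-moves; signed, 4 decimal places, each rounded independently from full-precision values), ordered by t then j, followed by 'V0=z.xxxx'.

No-arbitrage ⇒ martingale measure with p* = (R−d)/(u−d) = 0.8500.
At expiry t=1: V(1,0)=0.0000, V(1,1)=14.8300
(0,0): S=129.0000. Δ = (V_up−V_dn)/(S_up−S_dn) = (14.8300−0.0000)/(143.1900−117.3900) = 0.5748. V = [p*·14.8300 + (1−p*)·0.0000]/1.08 = 11.6718. B = V − Δ·S = -62.4782.
Check: Δ(0,0)·S0 + B(0,0) = 11.6718 = V0.

(0,0): Delta=0.5748 Bond=-62.4782
V0=11.6718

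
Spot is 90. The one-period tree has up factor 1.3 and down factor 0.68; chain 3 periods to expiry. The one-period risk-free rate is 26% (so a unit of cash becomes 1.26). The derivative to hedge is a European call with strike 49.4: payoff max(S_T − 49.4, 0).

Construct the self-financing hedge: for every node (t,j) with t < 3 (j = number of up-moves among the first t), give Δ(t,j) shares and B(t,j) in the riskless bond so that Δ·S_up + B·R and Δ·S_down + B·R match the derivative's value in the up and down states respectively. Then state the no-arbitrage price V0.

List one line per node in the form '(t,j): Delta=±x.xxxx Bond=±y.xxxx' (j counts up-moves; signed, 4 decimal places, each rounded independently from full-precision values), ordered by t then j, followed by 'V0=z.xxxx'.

(0,0): Delta=0.9990 Bond=-24.6033
(1,0): Delta=0.9715 Bond=-29.3182
(1,1): Delta=1.0000 Bond=-31.1162
(2,0): Delta=0.1822 Bond=-4.0918
(2,1): Delta=1.0000 Bond=-39.2063
(2,2): Delta=1.0000 Bond=-39.2063
V0=65.3075

No-arbitrage ⇒ martingale measure with p* = (R−d)/(u−d) = 0.9355.
Terminal payoffs: V(3,0)=0.0000, V(3,1)=4.7008, V(3,2)=54.0280, V(3,3)=148.3300
  t=2,j=0: stock 41.6160 → up 54.1008 (V=4.7008), down 28.2989 (V=0.0000). Price 3.4901; hedge Δ=0.1822, bond B=-4.0918.
  t=2,j=1: stock 79.5600 → up 103.4280 (V=54.0280), down 54.1008 (V=4.7008). Price 40.3537; hedge Δ=1.0000, bond B=-39.2063.
  t=2,j=2: stock 152.1000 → up 197.7300 (V=148.3300), down 103.4280 (V=54.0280). Price 112.8937; hedge Δ=1.0000, bond B=-39.2063.
  t=1,j=0: stock 61.2000 → up 79.5600 (V=40.3537), down 41.6160 (V=3.4901). Price 30.1392; hedge Δ=0.9715, bond B=-29.3182.
  t=1,j=1: stock 117.0000 → up 152.1000 (V=112.8937), down 79.5600 (V=40.3537). Price 85.8838; hedge Δ=1.0000, bond B=-31.1162.
  t=0,j=0: stock 90.0000 → up 117.0000 (V=85.8838), down 61.2000 (V=30.1392). Price 65.3075; hedge Δ=0.9990, bond B=-24.6033.
Root portfolio cost Δ·90+B reproduces V0=65.3075.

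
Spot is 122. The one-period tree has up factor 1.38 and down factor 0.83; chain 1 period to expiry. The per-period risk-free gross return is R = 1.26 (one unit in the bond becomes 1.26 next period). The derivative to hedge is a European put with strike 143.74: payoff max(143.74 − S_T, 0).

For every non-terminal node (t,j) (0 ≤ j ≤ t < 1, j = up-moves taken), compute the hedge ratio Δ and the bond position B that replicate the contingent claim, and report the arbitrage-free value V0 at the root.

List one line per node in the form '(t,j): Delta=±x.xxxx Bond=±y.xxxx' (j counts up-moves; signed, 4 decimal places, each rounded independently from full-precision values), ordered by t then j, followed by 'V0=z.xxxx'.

(0,0): Delta=-0.6331 Bond=84.5922
V0=7.3558

Under the risk-neutral measure, an up-move has probability p* = (R−d)/(u−d) = 0.7818 and values discount at R = 1.26.
Terminal payoffs: V(1,0)=42.4800, V(1,1)=0.0000
(0,0): S=122.0000. Δ = (V_up−V_dn)/(S_up−S_dn) = (0.0000−42.4800)/(168.3600−101.2600) = -0.6331. V = [p*·0.0000 + (1−p*)·42.4800]/1.26 = 7.3558. B = V − Δ·S = 84.5922.
Self-financing check: at every node Δ·S+B equals the discounted successor values.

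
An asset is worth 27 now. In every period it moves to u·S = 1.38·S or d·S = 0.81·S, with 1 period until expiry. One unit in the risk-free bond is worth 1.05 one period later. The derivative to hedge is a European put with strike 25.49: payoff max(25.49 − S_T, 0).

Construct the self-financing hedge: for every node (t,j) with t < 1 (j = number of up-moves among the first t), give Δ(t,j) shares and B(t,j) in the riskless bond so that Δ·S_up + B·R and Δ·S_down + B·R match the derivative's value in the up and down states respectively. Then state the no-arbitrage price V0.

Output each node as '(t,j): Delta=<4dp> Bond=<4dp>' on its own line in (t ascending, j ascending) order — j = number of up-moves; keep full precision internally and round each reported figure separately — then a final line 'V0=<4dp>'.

(0,0): Delta=-0.2352 Bond=8.3469
V0=1.9960

Since d<R<u, set p* = (R−d)/(u−d) = 0.4211; price each node as the discounted p*-expectation of its children.
At expiry t=1: V(1,0)=3.6200, V(1,1)=0.0000
  t=0,j=0: stock 27.0000 → up 37.2600 (V=0.0000), down 21.8700 (V=3.6200). Price 1.9960; hedge Δ=-0.2352, bond B=8.3469.
Each (Δ,B) replicates both successor values, so the strategy is self-financing and V0 is arbitrage-free.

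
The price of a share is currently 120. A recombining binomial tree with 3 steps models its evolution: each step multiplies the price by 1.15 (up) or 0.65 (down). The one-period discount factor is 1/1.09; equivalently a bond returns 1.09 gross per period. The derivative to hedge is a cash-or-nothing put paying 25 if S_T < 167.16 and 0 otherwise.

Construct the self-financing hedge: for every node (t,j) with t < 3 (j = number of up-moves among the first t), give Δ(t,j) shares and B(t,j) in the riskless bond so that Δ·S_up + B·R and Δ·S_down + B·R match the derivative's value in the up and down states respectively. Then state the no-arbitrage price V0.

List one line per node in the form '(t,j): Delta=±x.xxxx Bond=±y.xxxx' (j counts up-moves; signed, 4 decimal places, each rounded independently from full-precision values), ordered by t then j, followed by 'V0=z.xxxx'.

Under the risk-neutral measure, an up-move has probability p* = (R−d)/(u−d) = 0.8800 and values discount at R = 1.09.
At expiry t=3: V(3,0)=25.0000, V(3,1)=25.0000, V(3,2)=25.0000, V(3,3)=0.0000
Node (2,0) S=50.7000: V=(p*·25.0000+(1−p*)·25.0000)/1.09=22.9358; Δ=(25.0000−25.0000)/(58.3050−32.9550)=0.0000; B=V−Δ·S=22.9358
Node (2,1) S=89.7000: V=(p*·25.0000+(1−p*)·25.0000)/1.09=22.9358; Δ=(25.0000−25.0000)/(103.1550−58.3050)=0.0000; B=V−Δ·S=22.9358
Node (2,2) S=158.7000: V=(p*·0.0000+(1−p*)·25.0000)/1.09=2.7523; Δ=(0.0000−25.0000)/(182.5050−103.1550)=-0.3151; B=V−Δ·S=52.7523
Node (1,0) S=78.0000: V=(p*·22.9358+(1−p*)·22.9358)/1.09=21.0420; Δ=(22.9358−22.9358)/(89.7000−50.7000)=0.0000; B=V−Δ·S=21.0420
Node (1,1) S=138.0000: V=(p*·2.7523+(1−p*)·22.9358)/1.09=4.7471; Δ=(2.7523−22.9358)/(158.7000−89.7000)=-0.2925; B=V−Δ·S=45.1140
Node (0,0) S=120.0000: V=(p*·4.7471+(1−p*)·21.0420)/1.09=6.1491; Δ=(4.7471−21.0420)/(138.0000−78.0000)=-0.2716; B=V−Δ·S=38.7389
Check: Δ(0,0)·S0 + B(0,0) = 6.1491 = V0.

(0,0): Delta=-0.2716 Bond=38.7389
(1,0): Delta=0.0000 Bond=21.0420
(1,1): Delta=-0.2925 Bond=45.1140
(2,0): Delta=0.0000 Bond=22.9358
(2,1): Delta=0.0000 Bond=22.9358
(2,2): Delta=-0.3151 Bond=52.7523
V0=6.1491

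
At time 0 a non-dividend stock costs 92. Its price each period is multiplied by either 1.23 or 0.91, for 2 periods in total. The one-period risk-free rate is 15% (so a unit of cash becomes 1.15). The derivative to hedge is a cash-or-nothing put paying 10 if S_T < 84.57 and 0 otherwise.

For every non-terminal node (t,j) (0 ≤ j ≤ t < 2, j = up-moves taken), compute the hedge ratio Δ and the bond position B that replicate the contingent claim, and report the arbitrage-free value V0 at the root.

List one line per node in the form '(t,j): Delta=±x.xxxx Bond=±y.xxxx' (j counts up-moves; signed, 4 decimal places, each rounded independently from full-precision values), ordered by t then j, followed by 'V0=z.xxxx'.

(0,0): Delta=-0.0738 Bond=7.2661
(1,0): Delta=-0.3733 Bond=33.4239
(1,1): Delta=0.0000 Bond=0.0000
V0=0.4726

Risk-neutral probability p* = (R−d)/(u−d) = (1.15−0.91)/(1.23−0.91) = 0.7500.
Terminal values V(2,·): V(2,0)=10.0000, V(2,1)=0.0000, V(2,2)=0.0000
(1,0): S=83.7200. Δ = (V_up−V_dn)/(S_up−S_dn) = (0.0000−10.0000)/(102.9756−76.1852) = -0.3733. V = [p*·0.0000 + (1−p*)·10.0000]/1.15 = 2.1739. B = V − Δ·S = 33.4239.
(1,1): S=113.1600. Δ = (V_up−V_dn)/(S_up−S_dn) = (0.0000−0.0000)/(139.1868−102.9756) = 0.0000. V = [p*·0.0000 + (1−p*)·0.0000]/1.15 = 0.0000. B = V − Δ·S = 0.0000.
(0,0): S=92.0000. Δ = (V_up−V_dn)/(S_up−S_dn) = (0.0000−2.1739)/(113.1600−83.7200) = -0.0738. V = [p*·0.0000 + (1−p*)·2.1739]/1.15 = 0.4726. B = V − Δ·S = 7.2661.
Self-financing check: at every node Δ·S+B equals the discounted successor values.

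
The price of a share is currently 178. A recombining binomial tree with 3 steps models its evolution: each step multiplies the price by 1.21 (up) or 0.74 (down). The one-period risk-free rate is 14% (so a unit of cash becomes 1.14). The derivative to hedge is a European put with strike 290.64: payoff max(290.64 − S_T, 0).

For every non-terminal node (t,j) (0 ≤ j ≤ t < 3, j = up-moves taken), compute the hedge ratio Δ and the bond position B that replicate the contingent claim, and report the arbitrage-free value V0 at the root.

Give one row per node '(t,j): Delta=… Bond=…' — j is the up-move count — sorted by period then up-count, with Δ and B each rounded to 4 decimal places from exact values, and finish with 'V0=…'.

Risk-neutral probability p* = (R−d)/(u−d) = (1.14−0.74)/(1.21−0.74) = 0.8511.
At expiry t=3: V(3,0)=218.5101, V(3,1)=172.6979, V(3,2)=97.7887, V(3,3)=0.0000
(2,0): S=97.4728. Δ = (V_up−V_dn)/(S_up−S_dn) = (172.6979−218.5101)/(117.9421−72.1299) = -1.0000. V = [p*·172.6979 + (1−p*)·218.5101]/1.14 = 157.4746. B = V − Δ·S = 254.9474.
(2,1): S=159.3812. Δ = (V_up−V_dn)/(S_up−S_dn) = (97.7887−172.6979)/(192.8513−117.9421) = -1.0000. V = [p*·97.7887 + (1−p*)·172.6979]/1.14 = 95.5662. B = V − Δ·S = 254.9474.
(2,2): S=260.6098. Δ = (V_up−V_dn)/(S_up−S_dn) = (0.0000−97.7887)/(315.3379−192.8513) = -0.7984. V = [p*·0.0000 + (1−p*)·97.7887]/1.14 = 12.7757. B = V − Δ·S = 220.8369.
(1,0): S=131.7200. Δ = (V_up−V_dn)/(S_up−S_dn) = (95.5662−157.4746)/(159.3812−97.4728) = -1.0000. V = [p*·95.5662 + (1−p*)·157.4746]/1.14 = 91.9180. B = V − Δ·S = 223.6380.
(1,1): S=215.3800. Δ = (V_up−V_dn)/(S_up−S_dn) = (12.7757−95.5662)/(260.6098−159.3812) = -0.8179. V = [p*·12.7757 + (1−p*)·95.5662]/1.14 = 22.0230. B = V − Δ·S = 198.1729.
(0,0): S=178.0000. Δ = (V_up−V_dn)/(S_up−S_dn) = (22.0230−91.9180)/(215.3800−131.7200) = -0.8355. V = [p*·22.0230 + (1−p*)·91.9180]/1.14 = 28.4499. B = V − Δ·S = 177.1628.
Check: Δ(0,0)·S0 + B(0,0) = 28.4499 = V0.

(0,0): Delta=-0.8355 Bond=177.1628
(1,0): Delta=-1.0000 Bond=223.6380
(1,1): Delta=-0.8179 Bond=198.1729
(2,0): Delta=-1.0000 Bond=254.9474
(2,1): Delta=-1.0000 Bond=254.9474
(2,2): Delta=-0.7984 Bond=220.8369
V0=28.4499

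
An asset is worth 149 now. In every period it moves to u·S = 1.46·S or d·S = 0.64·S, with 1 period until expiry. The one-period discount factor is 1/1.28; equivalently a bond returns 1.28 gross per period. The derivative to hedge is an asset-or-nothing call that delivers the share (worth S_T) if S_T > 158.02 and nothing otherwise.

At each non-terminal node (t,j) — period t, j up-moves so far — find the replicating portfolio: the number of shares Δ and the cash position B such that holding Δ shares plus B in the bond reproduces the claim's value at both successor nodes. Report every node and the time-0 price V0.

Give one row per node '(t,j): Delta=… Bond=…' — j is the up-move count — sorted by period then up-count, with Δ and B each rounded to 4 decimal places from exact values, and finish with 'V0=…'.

(0,0): Delta=1.7805 Bond=-132.6463
V0=132.6463

Under the risk-neutral measure, an up-move has probability p* = (R−d)/(u−d) = 0.7805 and values discount at R = 1.28.
At expiry t=1: V(1,0)=0.0000, V(1,1)=217.5400
Node (0,0) S=149.0000: V=(p*·217.5400+(1−p*)·0.0000)/1.28=132.6463; Δ=(217.5400−0.0000)/(217.5400−95.3600)=1.7805; B=V−Δ·S=-132.6463
Root portfolio cost Δ·149+B reproduces V0=132.6463.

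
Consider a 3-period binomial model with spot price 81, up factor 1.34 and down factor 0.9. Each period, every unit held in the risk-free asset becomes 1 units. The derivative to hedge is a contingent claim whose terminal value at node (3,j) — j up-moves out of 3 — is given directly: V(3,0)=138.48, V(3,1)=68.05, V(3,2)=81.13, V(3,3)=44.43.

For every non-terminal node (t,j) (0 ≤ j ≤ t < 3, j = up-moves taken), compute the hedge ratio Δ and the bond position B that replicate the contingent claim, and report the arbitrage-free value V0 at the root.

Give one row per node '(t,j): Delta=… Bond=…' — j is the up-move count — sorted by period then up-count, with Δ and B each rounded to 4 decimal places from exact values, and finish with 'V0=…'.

No-arbitrage ⇒ martingale measure with p* = (R−d)/(u−d) = 0.2273.
Terminal payoffs: V(3,0)=138.4800, V(3,1)=68.0500, V(3,2)=81.1300, V(3,3)=44.4300
  t=2,j=0: stock 65.6100 → up 87.9174 (V=68.0500), down 59.0490 (V=138.4800). Price 122.4732; hedge Δ=-2.4397, bond B=282.5414.
  t=2,j=1: stock 97.6860 → up 130.8992 (V=81.1300), down 87.9174 (V=68.0500). Price 71.0227; hedge Δ=0.3043, bond B=41.2955.
  t=2,j=2: stock 145.4436 → up 194.8944 (V=44.4300), down 130.8992 (V=81.1300). Price 72.7891; hedge Δ=-0.5735, bond B=156.1982.
  t=1,j=0: stock 72.9000 → up 97.6860 (V=71.0227), down 65.6100 (V=122.4732). Price 110.7799; hedge Δ=-1.6040, bond B=227.7127.
  t=1,j=1: stock 108.5400 → up 145.4436 (V=72.7891), down 97.6860 (V=71.0227). Price 71.4242; hedge Δ=0.0370, bond B=67.4097.
  t=0,j=0: stock 81.0000 → up 108.5400 (V=71.4242), down 72.9000 (V=110.7799). Price 101.8354; hedge Δ=-1.1043, bond B=191.2802.
The time-0 hedge costs 101.8354, which is the no-arbitrage price.

(0,0): Delta=-1.1043 Bond=191.2802
(1,0): Delta=-1.6040 Bond=227.7127
(1,1): Delta=0.0370 Bond=67.4097
(2,0): Delta=-2.4397 Bond=282.5414
(2,1): Delta=0.3043 Bond=41.2955
(2,2): Delta=-0.5735 Bond=156.1982
V0=101.8354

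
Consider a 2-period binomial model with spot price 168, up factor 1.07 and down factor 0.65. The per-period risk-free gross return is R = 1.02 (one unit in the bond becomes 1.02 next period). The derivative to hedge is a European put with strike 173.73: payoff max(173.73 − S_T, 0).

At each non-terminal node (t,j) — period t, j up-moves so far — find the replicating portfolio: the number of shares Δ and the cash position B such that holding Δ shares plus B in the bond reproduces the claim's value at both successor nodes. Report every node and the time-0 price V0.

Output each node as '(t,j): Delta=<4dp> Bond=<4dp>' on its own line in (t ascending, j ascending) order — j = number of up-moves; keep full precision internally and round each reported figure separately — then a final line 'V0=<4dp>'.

(0,0): Delta=-0.7722 Bond=142.5924
(1,0): Delta=-1.0000 Bond=170.3235
(1,1): Delta=-0.7535 Bond=142.0822
V0=12.8682

No-arbitrage ⇒ martingale measure with p* = (R−d)/(u−d) = 0.8810.
Terminal values V(2,·): V(2,0)=102.7500, V(2,1)=56.8860, V(2,2)=0.0000
  t=1,j=0: stock 109.2000 → up 116.8440 (V=56.8860), down 70.9800 (V=102.7500). Price 61.1235; hedge Δ=-1.0000, bond B=170.3235.
  t=1,j=1: stock 179.7600 → up 192.3432 (V=0.0000), down 116.8440 (V=56.8860). Price 6.6394; hedge Δ=-0.7535, bond B=142.0822.
  t=0,j=0: stock 168.0000 → up 179.7600 (V=6.6394), down 109.2000 (V=61.1235). Price 12.8682; hedge Δ=-0.7722, bond B=142.5924.
Root portfolio cost Δ·168+B reproduces V0=12.8682.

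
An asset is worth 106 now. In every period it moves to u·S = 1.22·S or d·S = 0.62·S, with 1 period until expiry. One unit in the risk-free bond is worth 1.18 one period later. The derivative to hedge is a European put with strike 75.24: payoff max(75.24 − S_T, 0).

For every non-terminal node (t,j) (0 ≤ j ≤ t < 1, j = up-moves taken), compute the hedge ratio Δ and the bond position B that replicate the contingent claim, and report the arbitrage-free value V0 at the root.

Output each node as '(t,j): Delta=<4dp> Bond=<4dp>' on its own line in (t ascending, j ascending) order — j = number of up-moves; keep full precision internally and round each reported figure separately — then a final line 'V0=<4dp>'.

(0,0): Delta=-0.1497 Bond=16.4045
V0=0.5379

No-arbitrage ⇒ martingale measure with p* = (R−d)/(u−d) = 0.9333.
Payoff layer (t=1): V(1,0)=9.5200, V(1,1)=0.0000
  t=0,j=0: stock 106.0000 → up 129.3200 (V=0.0000), down 65.7200 (V=9.5200). Price 0.5379; hedge Δ=-0.1497, bond B=16.4045.
Each (Δ,B) replicates both successor values, so the strategy is self-financing and V0 is arbitrage-free.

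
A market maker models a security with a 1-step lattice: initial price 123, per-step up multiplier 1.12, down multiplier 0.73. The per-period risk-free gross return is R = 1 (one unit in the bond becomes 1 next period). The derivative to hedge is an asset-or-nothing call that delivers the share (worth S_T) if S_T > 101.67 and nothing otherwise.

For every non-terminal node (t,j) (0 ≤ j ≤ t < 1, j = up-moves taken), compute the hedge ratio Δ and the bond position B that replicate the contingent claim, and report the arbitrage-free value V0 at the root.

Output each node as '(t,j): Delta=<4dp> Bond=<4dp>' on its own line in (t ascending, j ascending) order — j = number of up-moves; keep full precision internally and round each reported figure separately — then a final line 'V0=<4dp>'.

Risk-neutral probability p* = (R−d)/(u−d) = (1−0.73)/(1.12−0.73) = 0.6923.
Terminal payoffs: V(1,0)=0.0000, V(1,1)=137.7600
Node (0,0) S=123.0000: V=(p*·137.7600+(1−p*)·0.0000)/1=95.3723; Δ=(137.7600−0.0000)/(137.7600−89.7900)=2.8718; B=V−Δ·S=-257.8585
The time-0 hedge costs 95.3723, which is the no-arbitrage price.

(0,0): Delta=2.8718 Bond=-257.8585
V0=95.3723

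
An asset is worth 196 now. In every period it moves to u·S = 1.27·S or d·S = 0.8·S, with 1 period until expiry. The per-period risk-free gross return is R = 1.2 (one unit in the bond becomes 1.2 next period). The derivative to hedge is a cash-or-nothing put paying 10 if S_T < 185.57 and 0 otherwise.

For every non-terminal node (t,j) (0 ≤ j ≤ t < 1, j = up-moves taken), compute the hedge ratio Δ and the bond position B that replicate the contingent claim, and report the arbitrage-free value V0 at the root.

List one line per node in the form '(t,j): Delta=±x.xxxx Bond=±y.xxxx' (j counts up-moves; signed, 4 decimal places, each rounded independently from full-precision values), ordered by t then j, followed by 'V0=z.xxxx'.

(0,0): Delta=-0.1086 Bond=22.5177
V0=1.2411

Since d<R<u, set p* = (R−d)/(u−d) = 0.8511; price each node as the discounted p*-expectation of its children.
Terminal values V(1,·): V(1,0)=10.0000, V(1,1)=0.0000
(0,0): S=196.0000. Δ = (V_up−V_dn)/(S_up−S_dn) = (0.0000−10.0000)/(248.9200−156.8000) = -0.1086. V = [p*·0.0000 + (1−p*)·10.0000]/1.2 = 1.2411. B = V − Δ·S = 22.5177.
Each (Δ,B) replicates both successor values, so the strategy is self-financing and V0 is arbitrage-free.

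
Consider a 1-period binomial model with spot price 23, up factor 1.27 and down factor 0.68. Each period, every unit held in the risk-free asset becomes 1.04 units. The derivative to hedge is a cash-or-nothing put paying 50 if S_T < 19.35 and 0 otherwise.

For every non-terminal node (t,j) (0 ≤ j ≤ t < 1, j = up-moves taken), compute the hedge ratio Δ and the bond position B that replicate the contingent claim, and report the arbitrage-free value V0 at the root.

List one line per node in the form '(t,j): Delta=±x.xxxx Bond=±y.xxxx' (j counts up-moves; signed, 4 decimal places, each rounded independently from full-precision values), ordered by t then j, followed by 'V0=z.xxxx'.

(0,0): Delta=-3.6846 Bond=103.4876
V0=18.7419

The replicating-portfolio and risk-neutral prices coincide; use p* = (1.04−0.68)/(1.27−0.68) = 0.6102 for the latter.
Terminal payoffs: V(1,0)=50.0000, V(1,1)=0.0000
(0,0): S=23.0000. Δ = (V_up−V_dn)/(S_up−S_dn) = (0.0000−50.0000)/(29.2100−15.6400) = -3.6846. V = [p*·0.0000 + (1−p*)·50.0000]/1.04 = 18.7419. B = V − Δ·S = 103.4876.
Check: Δ(0,0)·S0 + B(0,0) = 18.7419 = V0.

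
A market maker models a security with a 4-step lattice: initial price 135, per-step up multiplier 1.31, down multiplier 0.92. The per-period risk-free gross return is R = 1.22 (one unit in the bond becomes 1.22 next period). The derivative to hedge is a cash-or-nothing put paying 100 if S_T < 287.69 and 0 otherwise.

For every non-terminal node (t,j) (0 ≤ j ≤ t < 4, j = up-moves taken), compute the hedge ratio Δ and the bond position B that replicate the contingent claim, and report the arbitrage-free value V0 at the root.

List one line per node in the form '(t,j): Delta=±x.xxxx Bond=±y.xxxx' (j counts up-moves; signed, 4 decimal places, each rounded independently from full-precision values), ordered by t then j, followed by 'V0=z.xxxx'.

Under the risk-neutral measure, an up-move has probability p* = (R−d)/(u−d) = 0.7692 and values discount at R = 1.22.
Terminal payoffs: V(4,0)=100.0000, V(4,1)=100.0000, V(4,2)=100.0000, V(4,3)=100.0000, V(4,4)=0.0000
  t=3,j=0: stock 105.1229 → up 137.7110 (V=100.0000), down 96.7130 (V=100.0000). Price 81.9672; hedge Δ=0.0000, bond B=81.9672.
  t=3,j=1: stock 149.6858 → up 196.0885 (V=100.0000), down 137.7110 (V=100.0000). Price 81.9672; hedge Δ=0.0000, bond B=81.9672.
  t=3,j=2: stock 213.1396 → up 279.2129 (V=100.0000), down 196.0885 (V=100.0000). Price 81.9672; hedge Δ=0.0000, bond B=81.9672.
  t=3,j=3: stock 303.4923 → up 397.5749 (V=0.0000), down 279.2129 (V=100.0000). Price 18.9155; hedge Δ=-0.8449, bond B=275.3258.
  t=2,j=0: stock 114.2640 → up 149.6858 (V=81.9672), down 105.1229 (V=81.9672). Price 67.1862; hedge Δ=0.0000, bond B=67.1862.
  t=2,j=1: stock 162.7020 → up 213.1396 (V=81.9672), down 149.6858 (V=81.9672). Price 67.1862; hedge Δ=0.0000, bond B=67.1862.
  t=2,j=2: stock 231.6735 → up 303.4923 (V=18.9155), down 213.1396 (V=81.9672). Price 27.4311; hedge Δ=-0.6978, bond B=189.1021.
  t=1,j=0: stock 124.2000 → up 162.7020 (V=67.1862), down 114.2640 (V=67.1862). Price 55.0707; hedge Δ=0.0000, bond B=55.0707.
  t=1,j=1: stock 176.8500 → up 231.6735 (V=27.4311), down 162.7020 (V=67.1862). Price 30.0044; hedge Δ=-0.5764, bond B=131.9407.
  t=0,j=0: stock 135.0000 → up 176.8500 (V=30.0044), down 124.2000 (V=55.0707). Price 29.3352; hedge Δ=-0.4761, bond B=93.6078.
Self-financing check: at every node Δ·S+B equals the discounted successor values.

(0,0): Delta=-0.4761 Bond=93.6078
(1,0): Delta=0.0000 Bond=55.0707
(1,1): Delta=-0.5764 Bond=131.9407
(2,0): Delta=0.0000 Bond=67.1862
(2,1): Delta=0.0000 Bond=67.1862
(2,2): Delta=-0.6978 Bond=189.1021
(3,0): Delta=0.0000 Bond=81.9672
(3,1): Delta=0.0000 Bond=81.9672
(3,2): Delta=0.0000 Bond=81.9672
(3,3): Delta=-0.8449 Bond=275.3258
V0=29.3352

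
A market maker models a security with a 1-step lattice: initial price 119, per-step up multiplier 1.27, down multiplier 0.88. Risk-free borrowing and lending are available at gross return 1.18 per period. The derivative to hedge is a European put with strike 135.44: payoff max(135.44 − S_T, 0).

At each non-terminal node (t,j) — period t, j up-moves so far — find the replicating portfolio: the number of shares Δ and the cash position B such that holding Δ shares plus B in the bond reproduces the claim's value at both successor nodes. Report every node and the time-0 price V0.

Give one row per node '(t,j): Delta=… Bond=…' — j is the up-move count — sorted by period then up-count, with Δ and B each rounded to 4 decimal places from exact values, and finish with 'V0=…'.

Under the risk-neutral measure, an up-move has probability p* = (R−d)/(u−d) = 0.7692 and values discount at R = 1.18.
Terminal values V(1,·): V(1,0)=30.7200, V(1,1)=0.0000
  t=0,j=0: stock 119.0000 → up 151.1300 (V=0.0000), down 104.7200 (V=30.7200). Price 6.0078; hedge Δ=-0.6619, bond B=84.7771.
Each (Δ,B) replicates both successor values, so the strategy is self-financing and V0 is arbitrage-free.

(0,0): Delta=-0.6619 Bond=84.7771
V0=6.0078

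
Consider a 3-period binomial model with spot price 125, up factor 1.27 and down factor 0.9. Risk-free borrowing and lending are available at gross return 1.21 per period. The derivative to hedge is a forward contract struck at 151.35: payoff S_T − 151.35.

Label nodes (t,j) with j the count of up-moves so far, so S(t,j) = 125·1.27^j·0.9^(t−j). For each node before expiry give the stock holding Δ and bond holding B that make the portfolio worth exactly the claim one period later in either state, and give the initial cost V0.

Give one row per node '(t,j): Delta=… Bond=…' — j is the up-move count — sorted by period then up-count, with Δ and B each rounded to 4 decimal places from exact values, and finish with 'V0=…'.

Under the risk-neutral measure, an up-move has probability p* = (R−d)/(u−d) = 0.8378 and values discount at R = 1.21.
At expiry t=3: V(3,0)=-60.2250, V(3,1)=-22.7625, V(3,2)=30.1013, V(3,3)=104.6979
Node (2,0) S=101.2500: V=(p*·-22.7625+(1−p*)·-60.2250)/1.21=-23.8326; Δ=(-22.7625−-60.2250)/(128.5875−91.1250)=1.0000; B=V−Δ·S=-125.0826
Node (2,1) S=142.8750: V=(p*·30.1013+(1−p*)·-22.7625)/1.21=17.7924; Δ=(30.1013−-22.7625)/(181.4513−128.5875)=1.0000; B=V−Δ·S=-125.0826
Node (2,2) S=201.6125: V=(p*·104.6979+(1−p*)·30.1013)/1.21=76.5299; Δ=(104.6979−30.1013)/(256.0479−181.4513)=1.0000; B=V−Δ·S=-125.0826
Node (1,0) S=112.5000: V=(p*·17.7924+(1−p*)·-23.8326)/1.21=9.1259; Δ=(17.7924−-23.8326)/(142.8750−101.2500)=1.0000; B=V−Δ·S=-103.3741
Node (1,1) S=158.7500: V=(p*·76.5299+(1−p*)·17.7924)/1.21=55.3759; Δ=(76.5299−17.7924)/(201.6125−142.8750)=1.0000; B=V−Δ·S=-103.3741
Node (0,0) S=125.0000: V=(p*·55.3759+(1−p*)·9.1259)/1.21=39.5669; Δ=(55.3759−9.1259)/(158.7500−112.5000)=1.0000; B=V−Δ·S=-85.4331
Root portfolio cost Δ·125+B reproduces V0=39.5669.

(0,0): Delta=1.0000 Bond=-85.4331
(1,0): Delta=1.0000 Bond=-103.3741
(1,1): Delta=1.0000 Bond=-103.3741
(2,0): Delta=1.0000 Bond=-125.0826
(2,1): Delta=1.0000 Bond=-125.0826
(2,2): Delta=1.0000 Bond=-125.0826
V0=39.5669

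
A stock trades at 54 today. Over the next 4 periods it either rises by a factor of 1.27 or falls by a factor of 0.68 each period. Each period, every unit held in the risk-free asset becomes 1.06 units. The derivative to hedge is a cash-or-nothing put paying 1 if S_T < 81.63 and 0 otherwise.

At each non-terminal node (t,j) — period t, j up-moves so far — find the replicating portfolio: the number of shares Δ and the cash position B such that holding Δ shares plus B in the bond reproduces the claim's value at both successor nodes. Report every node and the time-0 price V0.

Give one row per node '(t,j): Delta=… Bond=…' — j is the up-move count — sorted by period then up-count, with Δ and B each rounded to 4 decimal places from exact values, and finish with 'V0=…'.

No-arbitrage ⇒ martingale measure with p* = (R−d)/(u−d) = 0.6441.
Payoff layer (t=4): V(4,0)=1.0000, V(4,1)=1.0000, V(4,2)=1.0000, V(4,3)=1.0000, V(4,4)=0.0000
  t=3,j=0: stock 16.9793 → up 21.5637 (V=1.0000), down 11.5459 (V=1.0000). Price 0.9434; hedge Δ=0.0000, bond B=0.9434.
  t=3,j=1: stock 31.7114 → up 40.2735 (V=1.0000), down 21.5637 (V=1.0000). Price 0.9434; hedge Δ=0.0000, bond B=0.9434.
  t=3,j=2: stock 59.2257 → up 75.2166 (V=1.0000), down 40.2735 (V=1.0000). Price 0.9434; hedge Δ=0.0000, bond B=0.9434.
  t=3,j=3: stock 110.6127 → up 140.4781 (V=0.0000), down 75.2166 (V=1.0000). Price 0.3358; hedge Δ=-0.0153, bond B=2.0307.
  t=2,j=0: stock 24.9696 → up 31.7114 (V=0.9434), down 16.9793 (V=0.9434). Price 0.8900; hedge Δ=0.0000, bond B=0.8900.
  t=2,j=1: stock 46.6344 → up 59.2257 (V=0.9434), down 31.7114 (V=0.9434). Price 0.8900; hedge Δ=0.0000, bond B=0.8900.
  t=2,j=2: stock 87.0966 → up 110.6127 (V=0.3358), down 59.2257 (V=0.9434). Price 0.5208; hedge Δ=-0.0118, bond B=1.5507.
  t=1,j=0: stock 36.7200 → up 46.6344 (V=0.8900), down 24.9696 (V=0.8900). Price 0.8396; hedge Δ=0.0000, bond B=0.8396.
  t=1,j=1: stock 68.5800 → up 87.0966 (V=0.5208), down 46.6344 (V=0.8900). Price 0.6153; hedge Δ=-0.0091, bond B=1.2410.
  t=0,j=0: stock 54.0000 → up 68.5800 (V=0.6153), down 36.7200 (V=0.8396). Price 0.6558; hedge Δ=-0.0070, bond B=1.0360.
The time-0 hedge costs 0.6558, which is the no-arbitrage price.

(0,0): Delta=-0.0070 Bond=1.0360
(1,0): Delta=0.0000 Bond=0.8396
(1,1): Delta=-0.0091 Bond=1.2410
(2,0): Delta=0.0000 Bond=0.8900
(2,1): Delta=0.0000 Bond=0.8900
(2,2): Delta=-0.0118 Bond=1.5507
(3,0): Delta=0.0000 Bond=0.9434
(3,1): Delta=0.0000 Bond=0.9434
(3,2): Delta=0.0000 Bond=0.9434
(3,3): Delta=-0.0153 Bond=2.0307
V0=0.6558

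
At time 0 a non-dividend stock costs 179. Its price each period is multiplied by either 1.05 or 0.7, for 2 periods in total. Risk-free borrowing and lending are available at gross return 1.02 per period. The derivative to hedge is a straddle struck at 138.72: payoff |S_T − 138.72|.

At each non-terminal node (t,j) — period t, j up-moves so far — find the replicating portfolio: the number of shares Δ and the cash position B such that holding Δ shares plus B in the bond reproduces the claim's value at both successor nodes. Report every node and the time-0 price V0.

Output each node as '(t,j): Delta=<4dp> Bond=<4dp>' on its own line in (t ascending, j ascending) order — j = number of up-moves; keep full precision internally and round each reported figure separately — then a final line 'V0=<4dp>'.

(0,0): Delta=0.6776 Bond=-72.7500
(1,0): Delta=-1.0000 Bond=136.0000
(1,1): Delta=0.7825 Bond=-93.9118
V0=48.5429

No-arbitrage ⇒ martingale measure with p* = (R−d)/(u−d) = 0.9143.
Terminal payoffs: V(2,0)=51.0100, V(2,1)=7.1550, V(2,2)=58.6275
(1,0): S=125.3000. Δ = (V_up−V_dn)/(S_up−S_dn) = (7.1550−51.0100)/(131.5650−87.7100) = -1.0000. V = [p*·7.1550 + (1−p*)·51.0100]/1.02 = 10.7000. B = V − Δ·S = 136.0000.
(1,1): S=187.9500. Δ = (V_up−V_dn)/(S_up−S_dn) = (58.6275−7.1550)/(197.3475−131.5650) = 0.7825. V = [p*·58.6275 + (1−p*)·7.1550]/1.02 = 53.1525. B = V − Δ·S = -93.9118.
(0,0): S=179.0000. Δ = (V_up−V_dn)/(S_up−S_dn) = (53.1525−10.7000)/(187.9500−125.3000) = 0.6776. V = [p*·53.1525 + (1−p*)·10.7000]/1.02 = 48.5429. B = V − Δ·S = -72.7500.
The time-0 hedge costs 48.5429, which is the no-arbitrage price.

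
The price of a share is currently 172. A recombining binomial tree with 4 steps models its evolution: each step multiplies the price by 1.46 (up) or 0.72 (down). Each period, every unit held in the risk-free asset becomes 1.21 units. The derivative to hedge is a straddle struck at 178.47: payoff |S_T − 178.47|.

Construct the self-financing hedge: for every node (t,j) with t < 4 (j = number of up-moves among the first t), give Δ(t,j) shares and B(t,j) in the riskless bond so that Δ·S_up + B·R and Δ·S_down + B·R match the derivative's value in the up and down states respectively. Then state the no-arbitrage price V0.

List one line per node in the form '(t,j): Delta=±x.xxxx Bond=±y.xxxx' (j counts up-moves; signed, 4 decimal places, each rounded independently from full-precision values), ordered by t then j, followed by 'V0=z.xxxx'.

Risk-neutral probability p* = (R−d)/(u−d) = (1.21−0.72)/(1.46−0.72) = 0.6622.
At expiry t=4: V(4,0)=132.2470, V(4,1)=84.7400, V(4,2)=11.5937, V(4,3)=206.9369, V(4,4)=603.0496
  t=3,j=0: stock 64.1987 → up 93.7300 (V=84.7400), down 46.2230 (V=132.2470). Price 83.2972; hedge Δ=-1.0000, bond B=147.4959.
  t=3,j=1: stock 130.1806 → up 190.0637 (V=11.5937), down 93.7300 (V=84.7400). Price 30.0044; hedge Δ=-0.7593, bond B=128.8507.
  t=3,j=2: stock 263.9773 → up 385.4069 (V=206.9369), down 190.0637 (V=11.5937). Price 116.4815; hedge Δ=1.0000, bond B=-147.4959.
  t=3,j=3: stock 535.2874 → up 781.5196 (V=603.0496), down 385.4069 (V=206.9369). Price 387.7915; hedge Δ=1.0000, bond B=-147.4959.
  t=2,j=0: stock 89.1648 → up 130.1806 (V=30.0044), down 64.1987 (V=83.2972). Price 39.6766; hedge Δ=-0.8077, bond B=111.6940.
  t=2,j=1: stock 180.8064 → up 263.9773 (V=116.4815), down 130.1806 (V=30.0044). Price 72.1209; hedge Δ=0.6463, bond B=-44.7401.
  t=2,j=2: stock 366.6352 → up 535.2874 (V=387.7915), down 263.9773 (V=116.4815). Price 244.7378; hedge Δ=1.0000, bond B=-121.8974.
  t=1,j=0: stock 123.8400 → up 180.8064 (V=72.1209), down 89.1648 (V=39.6766). Price 50.5454; hedge Δ=0.3540, bond B=6.7018.
  t=1,j=1: stock 251.1200 → up 366.6352 (V=244.7378), down 180.8064 (V=72.1209). Price 154.0672; hedge Δ=0.9289, bond B=-79.1990.
  t=0,j=0: stock 172.0000 → up 251.1200 (V=154.0672), down 123.8400 (V=50.5454). Price 98.4245; hedge Δ=0.8133, bond B=-41.4698.
Root portfolio cost Δ·172+B reproduces V0=98.4245.

(0,0): Delta=0.8133 Bond=-41.4698
(1,0): Delta=0.3540 Bond=6.7018
(1,1): Delta=0.9289 Bond=-79.1990
(2,0): Delta=-0.8077 Bond=111.6940
(2,1): Delta=0.6463 Bond=-44.7401
(2,2): Delta=1.0000 Bond=-121.8974
(3,0): Delta=-1.0000 Bond=147.4959
(3,1): Delta=-0.7593 Bond=128.8507
(3,2): Delta=1.0000 Bond=-147.4959
(3,3): Delta=1.0000 Bond=-147.4959
V0=98.4245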